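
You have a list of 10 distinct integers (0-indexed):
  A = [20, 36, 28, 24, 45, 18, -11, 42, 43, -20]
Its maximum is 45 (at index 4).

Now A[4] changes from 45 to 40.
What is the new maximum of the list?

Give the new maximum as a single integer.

Old max = 45 (at index 4)
Change: A[4] 45 -> 40
Changed element WAS the max -> may need rescan.
  Max of remaining elements: 43
  New max = max(40, 43) = 43

Answer: 43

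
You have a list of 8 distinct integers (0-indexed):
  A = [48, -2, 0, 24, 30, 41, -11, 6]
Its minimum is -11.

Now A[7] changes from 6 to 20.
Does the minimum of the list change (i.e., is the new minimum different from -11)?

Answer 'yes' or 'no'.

Old min = -11
Change: A[7] 6 -> 20
Changed element was NOT the min; min changes only if 20 < -11.
New min = -11; changed? no

Answer: no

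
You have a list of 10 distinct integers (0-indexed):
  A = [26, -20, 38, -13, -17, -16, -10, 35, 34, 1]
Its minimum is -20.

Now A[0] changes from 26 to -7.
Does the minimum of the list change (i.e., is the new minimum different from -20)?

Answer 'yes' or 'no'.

Old min = -20
Change: A[0] 26 -> -7
Changed element was NOT the min; min changes only if -7 < -20.
New min = -20; changed? no

Answer: no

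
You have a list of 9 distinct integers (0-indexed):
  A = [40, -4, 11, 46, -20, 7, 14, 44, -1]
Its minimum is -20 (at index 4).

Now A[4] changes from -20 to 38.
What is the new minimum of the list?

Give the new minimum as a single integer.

Answer: -4

Derivation:
Old min = -20 (at index 4)
Change: A[4] -20 -> 38
Changed element WAS the min. Need to check: is 38 still <= all others?
  Min of remaining elements: -4
  New min = min(38, -4) = -4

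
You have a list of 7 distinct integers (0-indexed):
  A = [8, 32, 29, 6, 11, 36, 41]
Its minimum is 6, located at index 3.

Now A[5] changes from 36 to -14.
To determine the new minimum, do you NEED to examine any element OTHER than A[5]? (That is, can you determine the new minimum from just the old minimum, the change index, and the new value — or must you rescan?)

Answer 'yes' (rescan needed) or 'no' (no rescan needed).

Answer: no

Derivation:
Old min = 6 at index 3
Change at index 5: 36 -> -14
Index 5 was NOT the min. New min = min(6, -14). No rescan of other elements needed.
Needs rescan: no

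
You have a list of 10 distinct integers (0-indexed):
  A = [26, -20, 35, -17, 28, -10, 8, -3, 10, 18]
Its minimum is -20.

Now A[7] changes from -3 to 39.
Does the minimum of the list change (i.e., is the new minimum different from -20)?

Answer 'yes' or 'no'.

Old min = -20
Change: A[7] -3 -> 39
Changed element was NOT the min; min changes only if 39 < -20.
New min = -20; changed? no

Answer: no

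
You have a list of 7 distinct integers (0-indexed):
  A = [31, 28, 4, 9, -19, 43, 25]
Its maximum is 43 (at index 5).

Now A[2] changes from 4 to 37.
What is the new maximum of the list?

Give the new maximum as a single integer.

Old max = 43 (at index 5)
Change: A[2] 4 -> 37
Changed element was NOT the old max.
  New max = max(old_max, new_val) = max(43, 37) = 43

Answer: 43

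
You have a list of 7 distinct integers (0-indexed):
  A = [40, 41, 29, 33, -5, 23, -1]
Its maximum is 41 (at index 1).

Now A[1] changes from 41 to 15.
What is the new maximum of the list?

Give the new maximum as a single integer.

Answer: 40

Derivation:
Old max = 41 (at index 1)
Change: A[1] 41 -> 15
Changed element WAS the max -> may need rescan.
  Max of remaining elements: 40
  New max = max(15, 40) = 40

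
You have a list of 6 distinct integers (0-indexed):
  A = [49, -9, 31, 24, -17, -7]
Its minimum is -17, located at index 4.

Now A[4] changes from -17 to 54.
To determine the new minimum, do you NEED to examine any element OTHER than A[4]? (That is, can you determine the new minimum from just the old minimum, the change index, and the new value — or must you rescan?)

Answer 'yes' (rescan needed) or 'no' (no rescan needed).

Answer: yes

Derivation:
Old min = -17 at index 4
Change at index 4: -17 -> 54
Index 4 WAS the min and new value 54 > old min -17. Must rescan other elements to find the new min.
Needs rescan: yes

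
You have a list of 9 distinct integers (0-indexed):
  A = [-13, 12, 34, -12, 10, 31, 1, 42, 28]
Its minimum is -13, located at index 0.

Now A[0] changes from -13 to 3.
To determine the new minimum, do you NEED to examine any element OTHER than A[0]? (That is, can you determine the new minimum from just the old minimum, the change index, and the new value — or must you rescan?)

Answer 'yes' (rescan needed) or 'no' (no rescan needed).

Old min = -13 at index 0
Change at index 0: -13 -> 3
Index 0 WAS the min and new value 3 > old min -13. Must rescan other elements to find the new min.
Needs rescan: yes

Answer: yes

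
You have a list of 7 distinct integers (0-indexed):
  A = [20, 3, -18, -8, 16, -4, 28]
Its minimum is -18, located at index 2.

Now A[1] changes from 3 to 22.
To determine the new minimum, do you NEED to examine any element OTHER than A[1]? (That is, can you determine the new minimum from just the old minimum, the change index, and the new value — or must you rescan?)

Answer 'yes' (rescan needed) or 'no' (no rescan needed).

Answer: no

Derivation:
Old min = -18 at index 2
Change at index 1: 3 -> 22
Index 1 was NOT the min. New min = min(-18, 22). No rescan of other elements needed.
Needs rescan: no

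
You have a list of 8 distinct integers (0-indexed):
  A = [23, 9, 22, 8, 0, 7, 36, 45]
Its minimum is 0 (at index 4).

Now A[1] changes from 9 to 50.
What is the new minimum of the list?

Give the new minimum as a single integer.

Answer: 0

Derivation:
Old min = 0 (at index 4)
Change: A[1] 9 -> 50
Changed element was NOT the old min.
  New min = min(old_min, new_val) = min(0, 50) = 0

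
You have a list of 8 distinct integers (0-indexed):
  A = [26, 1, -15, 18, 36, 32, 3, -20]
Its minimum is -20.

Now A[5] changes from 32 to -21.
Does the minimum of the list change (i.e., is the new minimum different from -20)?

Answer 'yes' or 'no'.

Old min = -20
Change: A[5] 32 -> -21
Changed element was NOT the min; min changes only if -21 < -20.
New min = -21; changed? yes

Answer: yes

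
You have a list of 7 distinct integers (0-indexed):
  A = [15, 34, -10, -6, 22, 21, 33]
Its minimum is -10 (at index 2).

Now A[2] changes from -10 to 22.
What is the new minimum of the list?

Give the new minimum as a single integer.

Answer: -6

Derivation:
Old min = -10 (at index 2)
Change: A[2] -10 -> 22
Changed element WAS the min. Need to check: is 22 still <= all others?
  Min of remaining elements: -6
  New min = min(22, -6) = -6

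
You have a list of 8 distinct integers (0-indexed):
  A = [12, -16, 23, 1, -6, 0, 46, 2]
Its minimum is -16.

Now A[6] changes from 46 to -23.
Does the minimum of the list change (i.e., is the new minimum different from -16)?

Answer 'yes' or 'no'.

Old min = -16
Change: A[6] 46 -> -23
Changed element was NOT the min; min changes only if -23 < -16.
New min = -23; changed? yes

Answer: yes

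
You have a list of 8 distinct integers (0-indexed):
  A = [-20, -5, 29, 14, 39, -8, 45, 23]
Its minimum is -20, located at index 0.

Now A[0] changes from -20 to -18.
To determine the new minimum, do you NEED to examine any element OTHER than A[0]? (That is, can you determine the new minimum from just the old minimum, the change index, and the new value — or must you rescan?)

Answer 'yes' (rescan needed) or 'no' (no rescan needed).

Answer: yes

Derivation:
Old min = -20 at index 0
Change at index 0: -20 -> -18
Index 0 WAS the min and new value -18 > old min -20. Must rescan other elements to find the new min.
Needs rescan: yes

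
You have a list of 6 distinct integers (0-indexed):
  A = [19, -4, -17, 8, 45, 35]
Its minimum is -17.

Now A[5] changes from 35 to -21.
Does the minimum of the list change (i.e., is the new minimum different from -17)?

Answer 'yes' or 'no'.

Old min = -17
Change: A[5] 35 -> -21
Changed element was NOT the min; min changes only if -21 < -17.
New min = -21; changed? yes

Answer: yes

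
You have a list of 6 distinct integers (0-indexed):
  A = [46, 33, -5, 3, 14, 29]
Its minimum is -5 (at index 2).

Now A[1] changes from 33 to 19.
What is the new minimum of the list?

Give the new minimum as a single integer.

Answer: -5

Derivation:
Old min = -5 (at index 2)
Change: A[1] 33 -> 19
Changed element was NOT the old min.
  New min = min(old_min, new_val) = min(-5, 19) = -5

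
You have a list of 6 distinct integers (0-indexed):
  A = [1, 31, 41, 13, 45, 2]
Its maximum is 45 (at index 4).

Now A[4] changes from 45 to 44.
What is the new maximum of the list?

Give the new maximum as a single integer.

Answer: 44

Derivation:
Old max = 45 (at index 4)
Change: A[4] 45 -> 44
Changed element WAS the max -> may need rescan.
  Max of remaining elements: 41
  New max = max(44, 41) = 44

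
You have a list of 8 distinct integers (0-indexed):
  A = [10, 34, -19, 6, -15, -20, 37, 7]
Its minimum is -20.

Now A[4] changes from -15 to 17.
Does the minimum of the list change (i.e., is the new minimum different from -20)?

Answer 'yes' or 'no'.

Answer: no

Derivation:
Old min = -20
Change: A[4] -15 -> 17
Changed element was NOT the min; min changes only if 17 < -20.
New min = -20; changed? no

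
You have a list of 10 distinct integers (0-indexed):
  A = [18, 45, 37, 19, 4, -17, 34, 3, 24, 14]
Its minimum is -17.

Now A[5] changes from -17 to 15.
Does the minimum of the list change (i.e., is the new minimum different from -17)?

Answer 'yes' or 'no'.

Old min = -17
Change: A[5] -17 -> 15
Changed element was the min; new min must be rechecked.
New min = 3; changed? yes

Answer: yes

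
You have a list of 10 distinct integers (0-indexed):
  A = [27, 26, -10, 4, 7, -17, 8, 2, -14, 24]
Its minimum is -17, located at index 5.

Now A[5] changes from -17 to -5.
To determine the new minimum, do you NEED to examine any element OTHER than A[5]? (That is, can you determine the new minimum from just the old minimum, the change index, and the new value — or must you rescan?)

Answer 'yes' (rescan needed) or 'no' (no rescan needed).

Answer: yes

Derivation:
Old min = -17 at index 5
Change at index 5: -17 -> -5
Index 5 WAS the min and new value -5 > old min -17. Must rescan other elements to find the new min.
Needs rescan: yes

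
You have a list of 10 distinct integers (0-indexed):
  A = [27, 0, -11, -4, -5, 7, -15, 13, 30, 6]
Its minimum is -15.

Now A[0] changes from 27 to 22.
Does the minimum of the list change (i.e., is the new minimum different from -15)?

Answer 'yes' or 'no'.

Answer: no

Derivation:
Old min = -15
Change: A[0] 27 -> 22
Changed element was NOT the min; min changes only if 22 < -15.
New min = -15; changed? no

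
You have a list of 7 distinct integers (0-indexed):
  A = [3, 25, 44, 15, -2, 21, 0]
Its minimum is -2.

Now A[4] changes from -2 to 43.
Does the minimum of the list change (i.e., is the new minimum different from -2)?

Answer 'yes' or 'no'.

Answer: yes

Derivation:
Old min = -2
Change: A[4] -2 -> 43
Changed element was the min; new min must be rechecked.
New min = 0; changed? yes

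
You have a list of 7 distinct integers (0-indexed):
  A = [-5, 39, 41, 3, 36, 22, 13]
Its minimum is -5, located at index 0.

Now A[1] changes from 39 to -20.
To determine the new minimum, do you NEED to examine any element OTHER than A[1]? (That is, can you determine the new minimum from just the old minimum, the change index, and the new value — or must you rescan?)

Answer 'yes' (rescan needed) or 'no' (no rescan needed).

Answer: no

Derivation:
Old min = -5 at index 0
Change at index 1: 39 -> -20
Index 1 was NOT the min. New min = min(-5, -20). No rescan of other elements needed.
Needs rescan: no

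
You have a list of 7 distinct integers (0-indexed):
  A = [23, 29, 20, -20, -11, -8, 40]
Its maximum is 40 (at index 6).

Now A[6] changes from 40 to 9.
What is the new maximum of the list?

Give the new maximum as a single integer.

Answer: 29

Derivation:
Old max = 40 (at index 6)
Change: A[6] 40 -> 9
Changed element WAS the max -> may need rescan.
  Max of remaining elements: 29
  New max = max(9, 29) = 29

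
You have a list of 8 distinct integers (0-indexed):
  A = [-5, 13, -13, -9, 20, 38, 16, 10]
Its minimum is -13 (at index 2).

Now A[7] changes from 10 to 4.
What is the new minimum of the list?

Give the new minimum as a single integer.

Answer: -13

Derivation:
Old min = -13 (at index 2)
Change: A[7] 10 -> 4
Changed element was NOT the old min.
  New min = min(old_min, new_val) = min(-13, 4) = -13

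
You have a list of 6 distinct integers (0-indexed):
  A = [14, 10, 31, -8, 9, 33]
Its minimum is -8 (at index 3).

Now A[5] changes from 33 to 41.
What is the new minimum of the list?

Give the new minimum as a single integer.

Answer: -8

Derivation:
Old min = -8 (at index 3)
Change: A[5] 33 -> 41
Changed element was NOT the old min.
  New min = min(old_min, new_val) = min(-8, 41) = -8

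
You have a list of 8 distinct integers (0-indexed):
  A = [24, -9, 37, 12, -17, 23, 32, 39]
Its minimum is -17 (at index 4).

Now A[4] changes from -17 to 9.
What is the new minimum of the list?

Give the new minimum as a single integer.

Answer: -9

Derivation:
Old min = -17 (at index 4)
Change: A[4] -17 -> 9
Changed element WAS the min. Need to check: is 9 still <= all others?
  Min of remaining elements: -9
  New min = min(9, -9) = -9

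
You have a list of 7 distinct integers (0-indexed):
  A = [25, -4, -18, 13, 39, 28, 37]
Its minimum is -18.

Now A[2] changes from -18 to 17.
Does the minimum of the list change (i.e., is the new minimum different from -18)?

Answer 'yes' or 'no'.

Answer: yes

Derivation:
Old min = -18
Change: A[2] -18 -> 17
Changed element was the min; new min must be rechecked.
New min = -4; changed? yes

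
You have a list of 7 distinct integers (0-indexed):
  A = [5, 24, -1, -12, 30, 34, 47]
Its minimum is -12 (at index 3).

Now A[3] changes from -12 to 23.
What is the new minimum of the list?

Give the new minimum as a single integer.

Old min = -12 (at index 3)
Change: A[3] -12 -> 23
Changed element WAS the min. Need to check: is 23 still <= all others?
  Min of remaining elements: -1
  New min = min(23, -1) = -1

Answer: -1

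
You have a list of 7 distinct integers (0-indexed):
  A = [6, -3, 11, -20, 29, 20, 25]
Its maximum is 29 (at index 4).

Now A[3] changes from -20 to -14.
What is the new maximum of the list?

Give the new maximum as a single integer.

Answer: 29

Derivation:
Old max = 29 (at index 4)
Change: A[3] -20 -> -14
Changed element was NOT the old max.
  New max = max(old_max, new_val) = max(29, -14) = 29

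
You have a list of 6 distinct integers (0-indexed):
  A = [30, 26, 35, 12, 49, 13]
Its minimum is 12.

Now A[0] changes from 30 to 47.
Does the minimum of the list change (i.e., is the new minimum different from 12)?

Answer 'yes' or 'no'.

Answer: no

Derivation:
Old min = 12
Change: A[0] 30 -> 47
Changed element was NOT the min; min changes only if 47 < 12.
New min = 12; changed? no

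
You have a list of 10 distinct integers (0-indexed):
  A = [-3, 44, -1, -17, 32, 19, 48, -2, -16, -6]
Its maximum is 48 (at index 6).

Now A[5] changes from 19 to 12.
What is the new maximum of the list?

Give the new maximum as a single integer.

Old max = 48 (at index 6)
Change: A[5] 19 -> 12
Changed element was NOT the old max.
  New max = max(old_max, new_val) = max(48, 12) = 48

Answer: 48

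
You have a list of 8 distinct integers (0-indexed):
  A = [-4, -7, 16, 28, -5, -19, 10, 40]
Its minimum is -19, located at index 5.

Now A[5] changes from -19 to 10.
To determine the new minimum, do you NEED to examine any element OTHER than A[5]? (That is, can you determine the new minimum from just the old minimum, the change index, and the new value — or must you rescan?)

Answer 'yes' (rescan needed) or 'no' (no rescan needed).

Answer: yes

Derivation:
Old min = -19 at index 5
Change at index 5: -19 -> 10
Index 5 WAS the min and new value 10 > old min -19. Must rescan other elements to find the new min.
Needs rescan: yes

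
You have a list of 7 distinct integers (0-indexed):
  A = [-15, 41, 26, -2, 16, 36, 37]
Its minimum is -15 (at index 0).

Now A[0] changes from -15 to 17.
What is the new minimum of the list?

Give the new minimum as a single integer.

Answer: -2

Derivation:
Old min = -15 (at index 0)
Change: A[0] -15 -> 17
Changed element WAS the min. Need to check: is 17 still <= all others?
  Min of remaining elements: -2
  New min = min(17, -2) = -2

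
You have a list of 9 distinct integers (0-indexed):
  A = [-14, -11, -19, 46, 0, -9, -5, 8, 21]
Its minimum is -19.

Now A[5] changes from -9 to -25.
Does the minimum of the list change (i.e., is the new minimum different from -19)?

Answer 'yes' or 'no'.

Answer: yes

Derivation:
Old min = -19
Change: A[5] -9 -> -25
Changed element was NOT the min; min changes only if -25 < -19.
New min = -25; changed? yes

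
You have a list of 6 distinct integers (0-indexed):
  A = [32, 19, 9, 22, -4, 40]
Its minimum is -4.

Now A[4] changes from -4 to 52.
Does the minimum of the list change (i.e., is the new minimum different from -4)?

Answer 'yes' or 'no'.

Answer: yes

Derivation:
Old min = -4
Change: A[4] -4 -> 52
Changed element was the min; new min must be rechecked.
New min = 9; changed? yes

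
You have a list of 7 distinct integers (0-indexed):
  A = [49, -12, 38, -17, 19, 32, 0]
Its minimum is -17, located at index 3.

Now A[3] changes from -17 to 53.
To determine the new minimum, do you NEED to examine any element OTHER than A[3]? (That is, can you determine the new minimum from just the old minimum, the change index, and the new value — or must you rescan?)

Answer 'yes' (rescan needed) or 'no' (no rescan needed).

Old min = -17 at index 3
Change at index 3: -17 -> 53
Index 3 WAS the min and new value 53 > old min -17. Must rescan other elements to find the new min.
Needs rescan: yes

Answer: yes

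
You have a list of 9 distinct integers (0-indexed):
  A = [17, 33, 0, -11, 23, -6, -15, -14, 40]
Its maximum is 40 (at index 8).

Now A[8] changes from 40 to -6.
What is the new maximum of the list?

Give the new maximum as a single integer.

Old max = 40 (at index 8)
Change: A[8] 40 -> -6
Changed element WAS the max -> may need rescan.
  Max of remaining elements: 33
  New max = max(-6, 33) = 33

Answer: 33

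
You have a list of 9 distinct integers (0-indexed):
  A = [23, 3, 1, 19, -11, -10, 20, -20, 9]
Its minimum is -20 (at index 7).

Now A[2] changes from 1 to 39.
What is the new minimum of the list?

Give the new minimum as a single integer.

Answer: -20

Derivation:
Old min = -20 (at index 7)
Change: A[2] 1 -> 39
Changed element was NOT the old min.
  New min = min(old_min, new_val) = min(-20, 39) = -20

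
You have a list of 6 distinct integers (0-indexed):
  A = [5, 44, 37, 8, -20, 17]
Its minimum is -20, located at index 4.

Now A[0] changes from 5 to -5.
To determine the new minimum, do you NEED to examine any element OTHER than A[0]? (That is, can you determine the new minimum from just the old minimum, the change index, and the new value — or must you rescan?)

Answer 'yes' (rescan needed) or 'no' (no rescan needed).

Answer: no

Derivation:
Old min = -20 at index 4
Change at index 0: 5 -> -5
Index 0 was NOT the min. New min = min(-20, -5). No rescan of other elements needed.
Needs rescan: no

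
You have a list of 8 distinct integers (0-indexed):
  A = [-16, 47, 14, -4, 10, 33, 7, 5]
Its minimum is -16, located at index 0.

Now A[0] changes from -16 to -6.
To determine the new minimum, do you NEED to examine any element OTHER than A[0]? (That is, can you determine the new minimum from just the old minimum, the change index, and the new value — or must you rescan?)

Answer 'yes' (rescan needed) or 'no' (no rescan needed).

Answer: yes

Derivation:
Old min = -16 at index 0
Change at index 0: -16 -> -6
Index 0 WAS the min and new value -6 > old min -16. Must rescan other elements to find the new min.
Needs rescan: yes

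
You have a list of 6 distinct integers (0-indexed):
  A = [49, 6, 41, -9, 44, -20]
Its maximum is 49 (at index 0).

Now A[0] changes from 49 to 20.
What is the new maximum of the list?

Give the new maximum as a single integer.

Old max = 49 (at index 0)
Change: A[0] 49 -> 20
Changed element WAS the max -> may need rescan.
  Max of remaining elements: 44
  New max = max(20, 44) = 44

Answer: 44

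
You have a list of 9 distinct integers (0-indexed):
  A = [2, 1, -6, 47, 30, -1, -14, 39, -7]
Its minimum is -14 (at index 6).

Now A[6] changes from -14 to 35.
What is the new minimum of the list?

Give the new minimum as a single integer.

Answer: -7

Derivation:
Old min = -14 (at index 6)
Change: A[6] -14 -> 35
Changed element WAS the min. Need to check: is 35 still <= all others?
  Min of remaining elements: -7
  New min = min(35, -7) = -7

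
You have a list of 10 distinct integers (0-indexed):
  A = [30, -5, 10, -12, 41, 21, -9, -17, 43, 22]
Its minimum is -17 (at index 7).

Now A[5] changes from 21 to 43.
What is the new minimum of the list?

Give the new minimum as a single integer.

Old min = -17 (at index 7)
Change: A[5] 21 -> 43
Changed element was NOT the old min.
  New min = min(old_min, new_val) = min(-17, 43) = -17

Answer: -17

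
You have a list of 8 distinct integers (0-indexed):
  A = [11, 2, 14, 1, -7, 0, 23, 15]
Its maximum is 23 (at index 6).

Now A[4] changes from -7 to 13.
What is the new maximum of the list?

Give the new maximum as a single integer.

Old max = 23 (at index 6)
Change: A[4] -7 -> 13
Changed element was NOT the old max.
  New max = max(old_max, new_val) = max(23, 13) = 23

Answer: 23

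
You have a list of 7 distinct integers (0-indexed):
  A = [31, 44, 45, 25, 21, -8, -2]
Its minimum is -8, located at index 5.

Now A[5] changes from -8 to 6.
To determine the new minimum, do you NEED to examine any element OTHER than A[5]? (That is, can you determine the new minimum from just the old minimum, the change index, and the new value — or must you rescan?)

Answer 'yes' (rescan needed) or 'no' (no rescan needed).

Old min = -8 at index 5
Change at index 5: -8 -> 6
Index 5 WAS the min and new value 6 > old min -8. Must rescan other elements to find the new min.
Needs rescan: yes

Answer: yes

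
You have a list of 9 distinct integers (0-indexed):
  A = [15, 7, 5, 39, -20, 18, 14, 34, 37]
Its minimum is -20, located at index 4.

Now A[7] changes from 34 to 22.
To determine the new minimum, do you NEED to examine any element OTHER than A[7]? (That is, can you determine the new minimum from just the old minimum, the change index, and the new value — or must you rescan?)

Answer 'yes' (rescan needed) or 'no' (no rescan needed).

Old min = -20 at index 4
Change at index 7: 34 -> 22
Index 7 was NOT the min. New min = min(-20, 22). No rescan of other elements needed.
Needs rescan: no

Answer: no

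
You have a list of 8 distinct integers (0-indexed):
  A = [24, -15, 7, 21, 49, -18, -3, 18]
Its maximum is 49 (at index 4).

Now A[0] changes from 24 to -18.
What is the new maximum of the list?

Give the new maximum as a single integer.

Answer: 49

Derivation:
Old max = 49 (at index 4)
Change: A[0] 24 -> -18
Changed element was NOT the old max.
  New max = max(old_max, new_val) = max(49, -18) = 49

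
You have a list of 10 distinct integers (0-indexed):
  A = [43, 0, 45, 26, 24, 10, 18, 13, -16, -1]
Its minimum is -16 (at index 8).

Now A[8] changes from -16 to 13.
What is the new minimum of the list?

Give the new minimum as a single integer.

Old min = -16 (at index 8)
Change: A[8] -16 -> 13
Changed element WAS the min. Need to check: is 13 still <= all others?
  Min of remaining elements: -1
  New min = min(13, -1) = -1

Answer: -1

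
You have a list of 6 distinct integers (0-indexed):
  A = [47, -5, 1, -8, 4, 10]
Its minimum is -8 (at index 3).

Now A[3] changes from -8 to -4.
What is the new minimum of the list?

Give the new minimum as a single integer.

Old min = -8 (at index 3)
Change: A[3] -8 -> -4
Changed element WAS the min. Need to check: is -4 still <= all others?
  Min of remaining elements: -5
  New min = min(-4, -5) = -5

Answer: -5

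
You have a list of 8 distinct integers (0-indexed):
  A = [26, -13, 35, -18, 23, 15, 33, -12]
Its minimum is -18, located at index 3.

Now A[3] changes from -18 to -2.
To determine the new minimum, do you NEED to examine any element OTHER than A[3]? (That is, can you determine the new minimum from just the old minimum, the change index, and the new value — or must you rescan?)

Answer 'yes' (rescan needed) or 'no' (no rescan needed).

Answer: yes

Derivation:
Old min = -18 at index 3
Change at index 3: -18 -> -2
Index 3 WAS the min and new value -2 > old min -18. Must rescan other elements to find the new min.
Needs rescan: yes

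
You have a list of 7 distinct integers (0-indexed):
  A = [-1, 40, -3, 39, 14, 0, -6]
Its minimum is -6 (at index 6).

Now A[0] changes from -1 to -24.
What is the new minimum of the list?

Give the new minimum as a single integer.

Old min = -6 (at index 6)
Change: A[0] -1 -> -24
Changed element was NOT the old min.
  New min = min(old_min, new_val) = min(-6, -24) = -24

Answer: -24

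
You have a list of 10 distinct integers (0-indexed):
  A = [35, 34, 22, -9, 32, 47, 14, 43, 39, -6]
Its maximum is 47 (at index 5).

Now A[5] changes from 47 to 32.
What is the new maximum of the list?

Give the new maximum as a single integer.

Answer: 43

Derivation:
Old max = 47 (at index 5)
Change: A[5] 47 -> 32
Changed element WAS the max -> may need rescan.
  Max of remaining elements: 43
  New max = max(32, 43) = 43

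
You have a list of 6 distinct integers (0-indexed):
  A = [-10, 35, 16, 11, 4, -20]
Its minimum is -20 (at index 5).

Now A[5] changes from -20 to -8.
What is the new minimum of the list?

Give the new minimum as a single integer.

Old min = -20 (at index 5)
Change: A[5] -20 -> -8
Changed element WAS the min. Need to check: is -8 still <= all others?
  Min of remaining elements: -10
  New min = min(-8, -10) = -10

Answer: -10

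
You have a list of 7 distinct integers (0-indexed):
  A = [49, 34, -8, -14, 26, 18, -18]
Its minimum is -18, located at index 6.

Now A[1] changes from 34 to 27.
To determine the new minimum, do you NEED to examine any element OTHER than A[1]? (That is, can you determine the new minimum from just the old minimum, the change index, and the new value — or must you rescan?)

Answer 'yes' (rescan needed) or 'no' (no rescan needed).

Old min = -18 at index 6
Change at index 1: 34 -> 27
Index 1 was NOT the min. New min = min(-18, 27). No rescan of other elements needed.
Needs rescan: no

Answer: no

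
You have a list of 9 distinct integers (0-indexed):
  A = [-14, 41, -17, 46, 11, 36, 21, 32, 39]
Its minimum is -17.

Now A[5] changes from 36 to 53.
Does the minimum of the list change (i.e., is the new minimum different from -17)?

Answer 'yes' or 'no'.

Old min = -17
Change: A[5] 36 -> 53
Changed element was NOT the min; min changes only if 53 < -17.
New min = -17; changed? no

Answer: no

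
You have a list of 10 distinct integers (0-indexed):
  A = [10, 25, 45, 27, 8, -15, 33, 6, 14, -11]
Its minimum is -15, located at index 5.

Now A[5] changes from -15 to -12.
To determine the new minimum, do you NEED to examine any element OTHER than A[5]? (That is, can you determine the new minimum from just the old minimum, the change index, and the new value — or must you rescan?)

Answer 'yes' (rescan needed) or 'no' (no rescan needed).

Answer: yes

Derivation:
Old min = -15 at index 5
Change at index 5: -15 -> -12
Index 5 WAS the min and new value -12 > old min -15. Must rescan other elements to find the new min.
Needs rescan: yes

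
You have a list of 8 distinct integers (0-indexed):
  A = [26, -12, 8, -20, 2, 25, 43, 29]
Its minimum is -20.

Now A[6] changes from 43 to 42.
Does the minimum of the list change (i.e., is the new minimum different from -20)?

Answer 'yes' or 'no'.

Answer: no

Derivation:
Old min = -20
Change: A[6] 43 -> 42
Changed element was NOT the min; min changes only if 42 < -20.
New min = -20; changed? no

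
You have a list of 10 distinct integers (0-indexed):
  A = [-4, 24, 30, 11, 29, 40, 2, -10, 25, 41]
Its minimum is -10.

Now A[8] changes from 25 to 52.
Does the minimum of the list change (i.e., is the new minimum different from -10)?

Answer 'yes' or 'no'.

Old min = -10
Change: A[8] 25 -> 52
Changed element was NOT the min; min changes only if 52 < -10.
New min = -10; changed? no

Answer: no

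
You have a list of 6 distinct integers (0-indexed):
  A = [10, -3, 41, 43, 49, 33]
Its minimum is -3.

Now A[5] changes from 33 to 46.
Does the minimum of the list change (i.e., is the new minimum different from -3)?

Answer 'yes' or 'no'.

Old min = -3
Change: A[5] 33 -> 46
Changed element was NOT the min; min changes only if 46 < -3.
New min = -3; changed? no

Answer: no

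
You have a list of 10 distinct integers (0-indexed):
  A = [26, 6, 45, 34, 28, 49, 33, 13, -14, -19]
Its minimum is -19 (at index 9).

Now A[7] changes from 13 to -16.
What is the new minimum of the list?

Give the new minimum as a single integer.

Answer: -19

Derivation:
Old min = -19 (at index 9)
Change: A[7] 13 -> -16
Changed element was NOT the old min.
  New min = min(old_min, new_val) = min(-19, -16) = -19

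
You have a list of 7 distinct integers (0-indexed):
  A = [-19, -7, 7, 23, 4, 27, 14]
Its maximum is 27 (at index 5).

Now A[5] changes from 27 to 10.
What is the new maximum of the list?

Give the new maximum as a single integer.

Answer: 23

Derivation:
Old max = 27 (at index 5)
Change: A[5] 27 -> 10
Changed element WAS the max -> may need rescan.
  Max of remaining elements: 23
  New max = max(10, 23) = 23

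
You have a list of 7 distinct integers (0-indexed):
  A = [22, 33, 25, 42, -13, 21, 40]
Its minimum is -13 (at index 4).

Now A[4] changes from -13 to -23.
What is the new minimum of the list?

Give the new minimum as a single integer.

Old min = -13 (at index 4)
Change: A[4] -13 -> -23
Changed element WAS the min. Need to check: is -23 still <= all others?
  Min of remaining elements: 21
  New min = min(-23, 21) = -23

Answer: -23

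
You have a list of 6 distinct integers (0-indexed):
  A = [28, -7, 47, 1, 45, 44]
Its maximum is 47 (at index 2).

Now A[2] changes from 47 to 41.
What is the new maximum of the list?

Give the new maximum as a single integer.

Old max = 47 (at index 2)
Change: A[2] 47 -> 41
Changed element WAS the max -> may need rescan.
  Max of remaining elements: 45
  New max = max(41, 45) = 45

Answer: 45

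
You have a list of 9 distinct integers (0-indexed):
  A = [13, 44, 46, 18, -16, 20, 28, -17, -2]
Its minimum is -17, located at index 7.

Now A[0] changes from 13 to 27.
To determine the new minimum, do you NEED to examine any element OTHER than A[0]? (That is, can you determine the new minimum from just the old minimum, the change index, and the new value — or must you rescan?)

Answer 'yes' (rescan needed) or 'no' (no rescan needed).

Answer: no

Derivation:
Old min = -17 at index 7
Change at index 0: 13 -> 27
Index 0 was NOT the min. New min = min(-17, 27). No rescan of other elements needed.
Needs rescan: no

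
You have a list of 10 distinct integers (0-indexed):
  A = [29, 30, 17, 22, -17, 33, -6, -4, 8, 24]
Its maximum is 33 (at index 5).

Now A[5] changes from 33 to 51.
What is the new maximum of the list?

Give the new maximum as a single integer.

Answer: 51

Derivation:
Old max = 33 (at index 5)
Change: A[5] 33 -> 51
Changed element WAS the max -> may need rescan.
  Max of remaining elements: 30
  New max = max(51, 30) = 51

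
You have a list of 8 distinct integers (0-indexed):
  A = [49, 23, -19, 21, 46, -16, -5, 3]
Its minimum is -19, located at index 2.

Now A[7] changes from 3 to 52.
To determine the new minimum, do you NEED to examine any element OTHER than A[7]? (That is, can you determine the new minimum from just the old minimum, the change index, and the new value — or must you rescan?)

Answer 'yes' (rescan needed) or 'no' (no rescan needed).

Answer: no

Derivation:
Old min = -19 at index 2
Change at index 7: 3 -> 52
Index 7 was NOT the min. New min = min(-19, 52). No rescan of other elements needed.
Needs rescan: no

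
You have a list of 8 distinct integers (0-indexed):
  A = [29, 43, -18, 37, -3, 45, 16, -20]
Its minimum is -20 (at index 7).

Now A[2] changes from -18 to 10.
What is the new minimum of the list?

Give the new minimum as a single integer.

Answer: -20

Derivation:
Old min = -20 (at index 7)
Change: A[2] -18 -> 10
Changed element was NOT the old min.
  New min = min(old_min, new_val) = min(-20, 10) = -20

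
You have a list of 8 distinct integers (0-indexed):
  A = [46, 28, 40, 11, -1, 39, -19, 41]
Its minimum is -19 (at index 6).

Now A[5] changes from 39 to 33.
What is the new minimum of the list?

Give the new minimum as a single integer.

Answer: -19

Derivation:
Old min = -19 (at index 6)
Change: A[5] 39 -> 33
Changed element was NOT the old min.
  New min = min(old_min, new_val) = min(-19, 33) = -19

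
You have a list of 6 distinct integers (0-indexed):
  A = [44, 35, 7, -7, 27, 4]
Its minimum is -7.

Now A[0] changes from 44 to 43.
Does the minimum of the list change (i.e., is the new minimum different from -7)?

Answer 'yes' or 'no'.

Old min = -7
Change: A[0] 44 -> 43
Changed element was NOT the min; min changes only if 43 < -7.
New min = -7; changed? no

Answer: no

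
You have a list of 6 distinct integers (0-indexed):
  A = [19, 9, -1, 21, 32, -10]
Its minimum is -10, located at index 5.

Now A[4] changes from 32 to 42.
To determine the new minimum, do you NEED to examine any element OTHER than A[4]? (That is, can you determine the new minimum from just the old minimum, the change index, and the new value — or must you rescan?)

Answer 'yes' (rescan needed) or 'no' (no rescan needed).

Old min = -10 at index 5
Change at index 4: 32 -> 42
Index 4 was NOT the min. New min = min(-10, 42). No rescan of other elements needed.
Needs rescan: no

Answer: no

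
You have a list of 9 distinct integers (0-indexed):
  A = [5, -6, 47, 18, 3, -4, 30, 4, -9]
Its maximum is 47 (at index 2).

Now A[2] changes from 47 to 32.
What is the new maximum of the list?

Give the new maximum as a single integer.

Answer: 32

Derivation:
Old max = 47 (at index 2)
Change: A[2] 47 -> 32
Changed element WAS the max -> may need rescan.
  Max of remaining elements: 30
  New max = max(32, 30) = 32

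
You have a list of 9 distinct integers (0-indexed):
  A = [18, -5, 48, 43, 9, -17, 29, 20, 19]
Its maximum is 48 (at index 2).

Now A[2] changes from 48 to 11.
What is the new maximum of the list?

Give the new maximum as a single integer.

Old max = 48 (at index 2)
Change: A[2] 48 -> 11
Changed element WAS the max -> may need rescan.
  Max of remaining elements: 43
  New max = max(11, 43) = 43

Answer: 43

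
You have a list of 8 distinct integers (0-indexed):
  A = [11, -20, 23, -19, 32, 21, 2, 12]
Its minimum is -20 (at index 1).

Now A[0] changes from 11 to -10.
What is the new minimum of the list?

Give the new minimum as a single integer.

Answer: -20

Derivation:
Old min = -20 (at index 1)
Change: A[0] 11 -> -10
Changed element was NOT the old min.
  New min = min(old_min, new_val) = min(-20, -10) = -20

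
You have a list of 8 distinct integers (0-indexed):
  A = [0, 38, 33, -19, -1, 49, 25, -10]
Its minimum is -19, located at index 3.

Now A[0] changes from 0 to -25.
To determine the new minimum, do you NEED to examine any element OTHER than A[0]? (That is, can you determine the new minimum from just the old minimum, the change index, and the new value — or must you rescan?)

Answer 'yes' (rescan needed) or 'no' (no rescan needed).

Old min = -19 at index 3
Change at index 0: 0 -> -25
Index 0 was NOT the min. New min = min(-19, -25). No rescan of other elements needed.
Needs rescan: no

Answer: no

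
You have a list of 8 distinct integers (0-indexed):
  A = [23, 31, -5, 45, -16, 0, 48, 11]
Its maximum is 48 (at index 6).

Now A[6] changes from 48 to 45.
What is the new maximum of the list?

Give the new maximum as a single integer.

Old max = 48 (at index 6)
Change: A[6] 48 -> 45
Changed element WAS the max -> may need rescan.
  Max of remaining elements: 45
  New max = max(45, 45) = 45

Answer: 45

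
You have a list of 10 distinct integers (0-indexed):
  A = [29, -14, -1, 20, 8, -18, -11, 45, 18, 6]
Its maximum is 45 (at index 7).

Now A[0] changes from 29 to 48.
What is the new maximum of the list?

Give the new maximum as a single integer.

Answer: 48

Derivation:
Old max = 45 (at index 7)
Change: A[0] 29 -> 48
Changed element was NOT the old max.
  New max = max(old_max, new_val) = max(45, 48) = 48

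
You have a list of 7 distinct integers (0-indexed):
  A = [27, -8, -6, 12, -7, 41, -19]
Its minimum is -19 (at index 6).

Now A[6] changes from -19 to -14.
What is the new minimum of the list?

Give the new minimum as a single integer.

Old min = -19 (at index 6)
Change: A[6] -19 -> -14
Changed element WAS the min. Need to check: is -14 still <= all others?
  Min of remaining elements: -8
  New min = min(-14, -8) = -14

Answer: -14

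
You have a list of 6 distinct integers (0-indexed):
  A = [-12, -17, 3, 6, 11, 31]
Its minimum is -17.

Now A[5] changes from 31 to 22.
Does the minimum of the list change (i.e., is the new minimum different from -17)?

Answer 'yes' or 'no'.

Old min = -17
Change: A[5] 31 -> 22
Changed element was NOT the min; min changes only if 22 < -17.
New min = -17; changed? no

Answer: no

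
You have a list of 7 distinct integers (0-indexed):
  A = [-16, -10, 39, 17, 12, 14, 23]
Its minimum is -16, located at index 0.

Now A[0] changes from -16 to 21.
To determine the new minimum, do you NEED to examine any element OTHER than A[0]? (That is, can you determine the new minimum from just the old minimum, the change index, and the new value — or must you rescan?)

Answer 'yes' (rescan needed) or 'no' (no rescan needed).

Answer: yes

Derivation:
Old min = -16 at index 0
Change at index 0: -16 -> 21
Index 0 WAS the min and new value 21 > old min -16. Must rescan other elements to find the new min.
Needs rescan: yes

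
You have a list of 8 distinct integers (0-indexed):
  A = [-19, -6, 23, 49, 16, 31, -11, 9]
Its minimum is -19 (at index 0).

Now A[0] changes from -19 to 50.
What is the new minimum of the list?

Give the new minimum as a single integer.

Old min = -19 (at index 0)
Change: A[0] -19 -> 50
Changed element WAS the min. Need to check: is 50 still <= all others?
  Min of remaining elements: -11
  New min = min(50, -11) = -11

Answer: -11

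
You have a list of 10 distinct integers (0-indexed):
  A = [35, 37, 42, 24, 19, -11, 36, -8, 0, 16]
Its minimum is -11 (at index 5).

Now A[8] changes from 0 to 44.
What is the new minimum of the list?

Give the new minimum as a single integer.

Answer: -11

Derivation:
Old min = -11 (at index 5)
Change: A[8] 0 -> 44
Changed element was NOT the old min.
  New min = min(old_min, new_val) = min(-11, 44) = -11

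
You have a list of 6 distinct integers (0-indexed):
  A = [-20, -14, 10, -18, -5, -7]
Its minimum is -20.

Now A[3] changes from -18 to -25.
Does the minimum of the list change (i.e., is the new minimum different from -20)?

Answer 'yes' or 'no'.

Old min = -20
Change: A[3] -18 -> -25
Changed element was NOT the min; min changes only if -25 < -20.
New min = -25; changed? yes

Answer: yes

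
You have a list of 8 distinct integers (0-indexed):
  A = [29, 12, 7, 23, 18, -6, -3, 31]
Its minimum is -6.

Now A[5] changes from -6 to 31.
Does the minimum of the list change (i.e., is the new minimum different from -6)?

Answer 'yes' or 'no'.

Old min = -6
Change: A[5] -6 -> 31
Changed element was the min; new min must be rechecked.
New min = -3; changed? yes

Answer: yes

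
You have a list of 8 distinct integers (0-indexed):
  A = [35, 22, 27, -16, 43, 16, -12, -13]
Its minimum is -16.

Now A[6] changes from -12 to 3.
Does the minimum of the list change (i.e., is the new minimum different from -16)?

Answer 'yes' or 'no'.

Answer: no

Derivation:
Old min = -16
Change: A[6] -12 -> 3
Changed element was NOT the min; min changes only if 3 < -16.
New min = -16; changed? no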